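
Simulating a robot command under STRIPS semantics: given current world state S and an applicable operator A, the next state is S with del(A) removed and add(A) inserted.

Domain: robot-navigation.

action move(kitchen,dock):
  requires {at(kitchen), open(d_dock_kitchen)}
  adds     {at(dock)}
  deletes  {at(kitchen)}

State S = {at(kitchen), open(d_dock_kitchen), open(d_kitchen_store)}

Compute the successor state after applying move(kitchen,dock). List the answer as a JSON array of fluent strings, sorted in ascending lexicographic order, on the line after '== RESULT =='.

Compute (S \ del) ∪ add:
  pre ⊆ S: {at(kitchen), open(d_dock_kitchen)} ⊆ S  — applicable
  S \ del = {open(d_dock_kitchen), open(d_kitchen_store)}
  ∪ add   = {at(dock), open(d_dock_kitchen), open(d_kitchen_store)}

== RESULT ==
["at(dock)", "open(d_dock_kitchen)", "open(d_kitchen_store)"]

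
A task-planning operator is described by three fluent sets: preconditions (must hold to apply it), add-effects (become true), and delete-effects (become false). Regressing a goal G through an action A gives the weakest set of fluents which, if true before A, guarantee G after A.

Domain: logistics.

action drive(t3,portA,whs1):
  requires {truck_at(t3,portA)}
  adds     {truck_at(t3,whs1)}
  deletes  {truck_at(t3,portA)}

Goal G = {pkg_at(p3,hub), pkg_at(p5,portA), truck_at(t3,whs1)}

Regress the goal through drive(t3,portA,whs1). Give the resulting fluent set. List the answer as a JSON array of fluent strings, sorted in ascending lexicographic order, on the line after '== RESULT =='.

Regress:
  G ∩ del = {}  (empty — regression defined)
  G \ add = {pkg_at(p3,hub), pkg_at(p5,portA), truck_at(t3,whs1)} \ {truck_at(t3,whs1)} = {pkg_at(p3,hub), pkg_at(p5,portA)}
  ∪ pre   = {pkg_at(p3,hub), pkg_at(p5,portA)} ∪ {truck_at(t3,portA)}
          = {pkg_at(p3,hub), pkg_at(p5,portA), truck_at(t3,portA)}

== RESULT ==
["pkg_at(p3,hub)", "pkg_at(p5,portA)", "truck_at(t3,portA)"]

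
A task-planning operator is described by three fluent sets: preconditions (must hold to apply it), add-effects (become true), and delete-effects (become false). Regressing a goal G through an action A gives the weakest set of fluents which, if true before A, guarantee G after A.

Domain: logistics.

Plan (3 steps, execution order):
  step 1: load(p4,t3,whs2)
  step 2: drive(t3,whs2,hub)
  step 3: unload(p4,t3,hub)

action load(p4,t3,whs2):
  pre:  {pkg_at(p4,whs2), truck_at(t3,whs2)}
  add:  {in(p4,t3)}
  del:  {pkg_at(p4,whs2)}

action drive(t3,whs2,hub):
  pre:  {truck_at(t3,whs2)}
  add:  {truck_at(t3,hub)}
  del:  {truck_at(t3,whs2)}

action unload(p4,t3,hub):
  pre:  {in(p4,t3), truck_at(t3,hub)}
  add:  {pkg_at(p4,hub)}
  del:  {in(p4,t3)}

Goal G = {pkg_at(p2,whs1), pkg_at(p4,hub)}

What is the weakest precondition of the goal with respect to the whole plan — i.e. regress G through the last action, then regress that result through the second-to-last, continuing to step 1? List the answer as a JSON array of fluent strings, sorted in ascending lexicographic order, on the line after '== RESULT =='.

Work backward from the goal:
  through step 3 (unload(p4,t3,hub)): drop {pkg_at(p4,hub)}, keep {pkg_at(p2,whs1)}, require {in(p4,t3), truck_at(t3,hub)}
    → {in(p4,t3), pkg_at(p2,whs1), truck_at(t3,hub)}
  through step 2 (drive(t3,whs2,hub)): drop {truck_at(t3,hub)}, keep {in(p4,t3), pkg_at(p2,whs1)}, require {truck_at(t3,whs2)}
    → {in(p4,t3), pkg_at(p2,whs1), truck_at(t3,whs2)}
  through step 1 (load(p4,t3,whs2)): drop {in(p4,t3)}, keep {pkg_at(p2,whs1), truck_at(t3,whs2)}, require {pkg_at(p4,whs2), truck_at(t3,whs2)}
    → {pkg_at(p2,whs1), pkg_at(p4,whs2), truck_at(t3,whs2)}

== RESULT ==
["pkg_at(p2,whs1)", "pkg_at(p4,whs2)", "truck_at(t3,whs2)"]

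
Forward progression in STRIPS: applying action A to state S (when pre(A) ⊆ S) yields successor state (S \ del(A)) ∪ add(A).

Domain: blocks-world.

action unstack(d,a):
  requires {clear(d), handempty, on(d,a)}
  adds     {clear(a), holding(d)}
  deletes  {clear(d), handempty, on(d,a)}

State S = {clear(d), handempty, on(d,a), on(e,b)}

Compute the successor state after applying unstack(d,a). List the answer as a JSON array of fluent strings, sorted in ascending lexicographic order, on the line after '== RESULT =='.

Progress:
  pre ⊆ S: {clear(d), handempty, on(d,a)} ⊆ S  — applicable
  S \ del = {on(e,b)}
  ∪ add   = {clear(a), holding(d), on(e,b)}

== RESULT ==
["clear(a)", "holding(d)", "on(e,b)"]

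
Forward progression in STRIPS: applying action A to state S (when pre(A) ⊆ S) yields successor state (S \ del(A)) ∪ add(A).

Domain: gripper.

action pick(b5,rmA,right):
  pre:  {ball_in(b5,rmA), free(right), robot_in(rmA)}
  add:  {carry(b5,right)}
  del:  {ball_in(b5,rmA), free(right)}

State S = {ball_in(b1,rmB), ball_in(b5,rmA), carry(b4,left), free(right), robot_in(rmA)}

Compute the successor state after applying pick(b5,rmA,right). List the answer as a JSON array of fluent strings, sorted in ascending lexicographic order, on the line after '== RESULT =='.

Compute (S \ del) ∪ add:
  pre ⊆ S: {ball_in(b5,rmA), free(right), robot_in(rmA)} ⊆ S  — applicable
  S \ del = {ball_in(b1,rmB), carry(b4,left), robot_in(rmA)}
  ∪ add   = {ball_in(b1,rmB), carry(b4,left), carry(b5,right), robot_in(rmA)}

== RESULT ==
["ball_in(b1,rmB)", "carry(b4,left)", "carry(b5,right)", "robot_in(rmA)"]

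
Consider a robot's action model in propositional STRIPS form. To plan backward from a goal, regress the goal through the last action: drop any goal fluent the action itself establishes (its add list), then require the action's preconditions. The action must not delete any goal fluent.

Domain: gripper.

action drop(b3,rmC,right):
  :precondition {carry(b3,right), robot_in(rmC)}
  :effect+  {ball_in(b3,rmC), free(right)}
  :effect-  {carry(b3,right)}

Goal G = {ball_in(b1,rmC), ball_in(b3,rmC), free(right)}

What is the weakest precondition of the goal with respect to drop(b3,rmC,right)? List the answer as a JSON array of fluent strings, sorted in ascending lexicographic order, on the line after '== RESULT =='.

Compute (G \ add) ∪ pre:
  G ∩ del = {}  (empty — regression defined)
  G \ add = {ball_in(b1,rmC), ball_in(b3,rmC), free(right)} \ {ball_in(b3,rmC), free(right)} = {ball_in(b1,rmC)}
  ∪ pre   = {ball_in(b1,rmC)} ∪ {carry(b3,right), robot_in(rmC)}
          = {ball_in(b1,rmC), carry(b3,right), robot_in(rmC)}

== RESULT ==
["ball_in(b1,rmC)", "carry(b3,right)", "robot_in(rmC)"]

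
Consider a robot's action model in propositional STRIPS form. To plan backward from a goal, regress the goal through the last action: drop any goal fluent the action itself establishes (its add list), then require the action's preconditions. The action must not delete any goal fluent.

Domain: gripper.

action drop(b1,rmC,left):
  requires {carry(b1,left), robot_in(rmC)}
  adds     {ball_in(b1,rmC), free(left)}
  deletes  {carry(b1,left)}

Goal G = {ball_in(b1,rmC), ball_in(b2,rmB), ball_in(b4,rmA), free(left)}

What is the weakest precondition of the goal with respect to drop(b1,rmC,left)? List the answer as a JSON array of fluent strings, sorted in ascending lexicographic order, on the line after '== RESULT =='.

Compute (G \ add) ∪ pre:
  G ∩ del = {}  (empty — regression defined)
  G \ add = {ball_in(b1,rmC), ball_in(b2,rmB), ball_in(b4,rmA), free(left)} \ {ball_in(b1,rmC), free(left)} = {ball_in(b2,rmB), ball_in(b4,rmA)}
  ∪ pre   = {ball_in(b2,rmB), ball_in(b4,rmA)} ∪ {carry(b1,left), robot_in(rmC)}
          = {ball_in(b2,rmB), ball_in(b4,rmA), carry(b1,left), robot_in(rmC)}

== RESULT ==
["ball_in(b2,rmB)", "ball_in(b4,rmA)", "carry(b1,left)", "robot_in(rmC)"]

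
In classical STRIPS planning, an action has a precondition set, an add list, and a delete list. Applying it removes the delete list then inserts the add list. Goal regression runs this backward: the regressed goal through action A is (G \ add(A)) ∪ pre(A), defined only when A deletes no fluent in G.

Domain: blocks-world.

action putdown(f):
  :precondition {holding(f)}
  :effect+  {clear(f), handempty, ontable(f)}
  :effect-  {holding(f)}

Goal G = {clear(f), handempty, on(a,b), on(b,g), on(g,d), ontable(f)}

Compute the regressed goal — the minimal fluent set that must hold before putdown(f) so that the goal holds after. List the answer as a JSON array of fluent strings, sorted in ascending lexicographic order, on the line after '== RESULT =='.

Regress:
  G ∩ del = {}  (empty — regression defined)
  G \ add = {clear(f), handempty, on(a,b), on(b,g), on(g,d), ontable(f)} \ {clear(f), handempty, ontable(f)} = {on(a,b), on(b,g), on(g,d)}
  ∪ pre   = {on(a,b), on(b,g), on(g,d)} ∪ {holding(f)}
          = {holding(f), on(a,b), on(b,g), on(g,d)}

== RESULT ==
["holding(f)", "on(a,b)", "on(b,g)", "on(g,d)"]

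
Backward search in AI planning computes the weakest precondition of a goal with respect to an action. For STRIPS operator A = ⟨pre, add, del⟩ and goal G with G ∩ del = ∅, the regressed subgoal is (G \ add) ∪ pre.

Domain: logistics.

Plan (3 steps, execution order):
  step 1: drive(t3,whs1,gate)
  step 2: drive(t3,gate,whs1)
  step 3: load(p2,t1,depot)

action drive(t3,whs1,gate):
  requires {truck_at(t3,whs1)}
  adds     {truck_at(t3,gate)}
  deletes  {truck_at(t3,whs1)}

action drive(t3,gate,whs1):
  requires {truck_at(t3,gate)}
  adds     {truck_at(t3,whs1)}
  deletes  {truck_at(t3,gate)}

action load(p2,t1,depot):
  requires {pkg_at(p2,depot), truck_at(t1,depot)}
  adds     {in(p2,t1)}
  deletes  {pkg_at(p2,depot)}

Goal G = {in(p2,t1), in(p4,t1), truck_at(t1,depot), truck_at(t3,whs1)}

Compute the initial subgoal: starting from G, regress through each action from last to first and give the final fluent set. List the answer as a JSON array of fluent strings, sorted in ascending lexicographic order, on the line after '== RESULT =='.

Regress step by step:
  through step 3 (load(p2,t1,depot)): drop {in(p2,t1)}, keep {in(p4,t1), truck_at(t1,depot), truck_at(t3,whs1)}, require {pkg_at(p2,depot), truck_at(t1,depot)}
    → {in(p4,t1), pkg_at(p2,depot), truck_at(t1,depot), truck_at(t3,whs1)}
  through step 2 (drive(t3,gate,whs1)): drop {truck_at(t3,whs1)}, keep {in(p4,t1), pkg_at(p2,depot), truck_at(t1,depot)}, require {truck_at(t3,gate)}
    → {in(p4,t1), pkg_at(p2,depot), truck_at(t1,depot), truck_at(t3,gate)}
  through step 1 (drive(t3,whs1,gate)): drop {truck_at(t3,gate)}, keep {in(p4,t1), pkg_at(p2,depot), truck_at(t1,depot)}, require {truck_at(t3,whs1)}
    → {in(p4,t1), pkg_at(p2,depot), truck_at(t1,depot), truck_at(t3,whs1)}

== RESULT ==
["in(p4,t1)", "pkg_at(p2,depot)", "truck_at(t1,depot)", "truck_at(t3,whs1)"]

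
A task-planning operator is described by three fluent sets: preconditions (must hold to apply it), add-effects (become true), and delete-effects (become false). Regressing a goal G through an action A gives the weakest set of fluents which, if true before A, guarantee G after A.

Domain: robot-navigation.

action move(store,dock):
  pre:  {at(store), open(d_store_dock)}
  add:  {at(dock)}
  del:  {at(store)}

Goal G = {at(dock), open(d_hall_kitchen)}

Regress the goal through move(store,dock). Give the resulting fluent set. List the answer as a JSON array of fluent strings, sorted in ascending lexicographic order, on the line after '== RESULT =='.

Regress:
  G ∩ del = {}  (empty — regression defined)
  G \ add = {at(dock), open(d_hall_kitchen)} \ {at(dock)} = {open(d_hall_kitchen)}
  ∪ pre   = {open(d_hall_kitchen)} ∪ {at(store), open(d_store_dock)}
          = {at(store), open(d_hall_kitchen), open(d_store_dock)}

== RESULT ==
["at(store)", "open(d_hall_kitchen)", "open(d_store_dock)"]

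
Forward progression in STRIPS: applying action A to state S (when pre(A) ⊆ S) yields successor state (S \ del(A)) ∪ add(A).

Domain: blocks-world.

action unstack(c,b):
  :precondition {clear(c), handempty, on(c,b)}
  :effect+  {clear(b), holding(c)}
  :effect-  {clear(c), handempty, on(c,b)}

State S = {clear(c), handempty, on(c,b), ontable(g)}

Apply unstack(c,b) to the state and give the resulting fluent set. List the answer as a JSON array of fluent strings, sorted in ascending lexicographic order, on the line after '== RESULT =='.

Progress:
  pre ⊆ S: {clear(c), handempty, on(c,b)} ⊆ S  — applicable
  S \ del = {ontable(g)}
  ∪ add   = {clear(b), holding(c), ontable(g)}

== RESULT ==
["clear(b)", "holding(c)", "ontable(g)"]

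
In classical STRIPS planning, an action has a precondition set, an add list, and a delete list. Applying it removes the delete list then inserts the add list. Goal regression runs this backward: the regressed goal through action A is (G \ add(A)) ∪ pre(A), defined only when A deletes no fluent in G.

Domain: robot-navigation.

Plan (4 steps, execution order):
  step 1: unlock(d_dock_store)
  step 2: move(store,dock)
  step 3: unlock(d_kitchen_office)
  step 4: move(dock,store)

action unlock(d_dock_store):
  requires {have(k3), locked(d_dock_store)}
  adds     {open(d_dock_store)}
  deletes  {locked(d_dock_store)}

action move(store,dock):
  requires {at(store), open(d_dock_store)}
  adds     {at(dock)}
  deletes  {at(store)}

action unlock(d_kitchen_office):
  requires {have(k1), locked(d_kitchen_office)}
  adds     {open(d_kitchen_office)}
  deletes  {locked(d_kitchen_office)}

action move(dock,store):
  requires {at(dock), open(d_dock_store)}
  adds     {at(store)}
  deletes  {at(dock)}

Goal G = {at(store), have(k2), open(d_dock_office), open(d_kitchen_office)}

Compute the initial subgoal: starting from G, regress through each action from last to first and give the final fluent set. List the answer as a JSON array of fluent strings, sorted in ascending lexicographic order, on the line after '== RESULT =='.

Regress step by step:
  through step 4 (move(dock,store)): drop {at(store)}, keep {have(k2), open(d_dock_office), open(d_kitchen_office)}, require {at(dock), open(d_dock_store)}
    → {at(dock), have(k2), open(d_dock_office), open(d_dock_store), open(d_kitchen_office)}
  through step 3 (unlock(d_kitchen_office)): drop {open(d_kitchen_office)}, keep {at(dock), have(k2), open(d_dock_office), open(d_dock_store)}, require {have(k1), locked(d_kitchen_office)}
    → {at(dock), have(k1), have(k2), locked(d_kitchen_office), open(d_dock_office), open(d_dock_store)}
  through step 2 (move(store,dock)): drop {at(dock)}, keep {have(k1), have(k2), locked(d_kitchen_office), open(d_dock_office), open(d_dock_store)}, require {at(store), open(d_dock_store)}
    → {at(store), have(k1), have(k2), locked(d_kitchen_office), open(d_dock_office), open(d_dock_store)}
  through step 1 (unlock(d_dock_store)): drop {open(d_dock_store)}, keep {at(store), have(k1), have(k2), locked(d_kitchen_office), open(d_dock_office)}, require {have(k3), locked(d_dock_store)}
    → {at(store), have(k1), have(k2), have(k3), locked(d_dock_store), locked(d_kitchen_office), open(d_dock_office)}

== RESULT ==
["at(store)", "have(k1)", "have(k2)", "have(k3)", "locked(d_dock_store)", "locked(d_kitchen_office)", "open(d_dock_office)"]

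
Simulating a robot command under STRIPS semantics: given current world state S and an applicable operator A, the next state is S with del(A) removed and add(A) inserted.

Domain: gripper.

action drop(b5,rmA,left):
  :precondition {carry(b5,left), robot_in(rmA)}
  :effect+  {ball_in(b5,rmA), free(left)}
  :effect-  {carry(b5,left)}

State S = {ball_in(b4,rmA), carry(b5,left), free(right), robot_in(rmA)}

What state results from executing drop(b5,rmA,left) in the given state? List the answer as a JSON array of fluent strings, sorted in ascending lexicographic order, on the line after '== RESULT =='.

Progress:
  pre ⊆ S: {carry(b5,left), robot_in(rmA)} ⊆ S  — applicable
  S \ del = {ball_in(b4,rmA), free(right), robot_in(rmA)}
  ∪ add   = {ball_in(b4,rmA), ball_in(b5,rmA), free(left), free(right), robot_in(rmA)}

== RESULT ==
["ball_in(b4,rmA)", "ball_in(b5,rmA)", "free(left)", "free(right)", "robot_in(rmA)"]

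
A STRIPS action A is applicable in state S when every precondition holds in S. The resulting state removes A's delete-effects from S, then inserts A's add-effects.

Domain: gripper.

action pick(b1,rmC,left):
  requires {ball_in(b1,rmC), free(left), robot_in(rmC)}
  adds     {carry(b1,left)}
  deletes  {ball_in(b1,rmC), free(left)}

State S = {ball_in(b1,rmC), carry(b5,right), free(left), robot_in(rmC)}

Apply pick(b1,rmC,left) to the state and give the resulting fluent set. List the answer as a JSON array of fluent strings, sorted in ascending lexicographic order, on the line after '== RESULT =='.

Progress:
  pre ⊆ S: {ball_in(b1,rmC), free(left), robot_in(rmC)} ⊆ S  — applicable
  S \ del = {carry(b5,right), robot_in(rmC)}
  ∪ add   = {carry(b1,left), carry(b5,right), robot_in(rmC)}

== RESULT ==
["carry(b1,left)", "carry(b5,right)", "robot_in(rmC)"]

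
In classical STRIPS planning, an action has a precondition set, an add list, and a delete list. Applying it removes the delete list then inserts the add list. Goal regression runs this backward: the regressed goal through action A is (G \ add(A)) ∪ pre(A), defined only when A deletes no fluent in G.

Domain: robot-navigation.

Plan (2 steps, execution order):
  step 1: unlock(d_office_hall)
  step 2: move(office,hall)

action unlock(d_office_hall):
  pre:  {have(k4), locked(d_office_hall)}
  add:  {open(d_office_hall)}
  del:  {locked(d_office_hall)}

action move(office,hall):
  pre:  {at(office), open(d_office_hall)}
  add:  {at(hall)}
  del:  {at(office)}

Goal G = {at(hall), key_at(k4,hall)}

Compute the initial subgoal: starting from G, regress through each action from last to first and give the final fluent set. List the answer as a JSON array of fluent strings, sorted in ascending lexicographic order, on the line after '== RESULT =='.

Work backward from the goal:
  through step 2 (move(office,hall)): drop {at(hall)}, keep {key_at(k4,hall)}, require {at(office), open(d_office_hall)}
    → {at(office), key_at(k4,hall), open(d_office_hall)}
  through step 1 (unlock(d_office_hall)): drop {open(d_office_hall)}, keep {at(office), key_at(k4,hall)}, require {have(k4), locked(d_office_hall)}
    → {at(office), have(k4), key_at(k4,hall), locked(d_office_hall)}

== RESULT ==
["at(office)", "have(k4)", "key_at(k4,hall)", "locked(d_office_hall)"]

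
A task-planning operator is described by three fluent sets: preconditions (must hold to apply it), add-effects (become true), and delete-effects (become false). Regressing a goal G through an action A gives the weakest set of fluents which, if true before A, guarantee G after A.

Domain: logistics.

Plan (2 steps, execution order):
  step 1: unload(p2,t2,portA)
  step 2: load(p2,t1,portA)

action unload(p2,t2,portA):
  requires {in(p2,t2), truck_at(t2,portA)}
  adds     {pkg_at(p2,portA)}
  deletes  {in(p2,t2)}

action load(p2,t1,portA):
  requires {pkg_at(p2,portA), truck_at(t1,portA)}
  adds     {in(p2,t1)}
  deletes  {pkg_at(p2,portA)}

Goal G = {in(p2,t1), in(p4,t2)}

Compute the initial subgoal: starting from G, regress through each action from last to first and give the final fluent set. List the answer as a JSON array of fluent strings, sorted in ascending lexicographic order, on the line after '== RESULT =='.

Regress step by step:
  through step 2 (load(p2,t1,portA)): drop {in(p2,t1)}, keep {in(p4,t2)}, require {pkg_at(p2,portA), truck_at(t1,portA)}
    → {in(p4,t2), pkg_at(p2,portA), truck_at(t1,portA)}
  through step 1 (unload(p2,t2,portA)): drop {pkg_at(p2,portA)}, keep {in(p4,t2), truck_at(t1,portA)}, require {in(p2,t2), truck_at(t2,portA)}
    → {in(p2,t2), in(p4,t2), truck_at(t1,portA), truck_at(t2,portA)}

== RESULT ==
["in(p2,t2)", "in(p4,t2)", "truck_at(t1,portA)", "truck_at(t2,portA)"]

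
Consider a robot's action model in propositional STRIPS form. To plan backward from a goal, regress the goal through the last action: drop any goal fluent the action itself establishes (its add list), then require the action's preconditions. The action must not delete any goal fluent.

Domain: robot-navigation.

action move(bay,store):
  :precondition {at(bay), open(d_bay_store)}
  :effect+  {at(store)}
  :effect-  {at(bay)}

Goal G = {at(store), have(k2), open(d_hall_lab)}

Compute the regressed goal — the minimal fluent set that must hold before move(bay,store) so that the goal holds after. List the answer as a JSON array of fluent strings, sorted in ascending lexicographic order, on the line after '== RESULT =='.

Compute (G \ add) ∪ pre:
  G ∩ del = {}  (empty — regression defined)
  G \ add = {at(store), have(k2), open(d_hall_lab)} \ {at(store)} = {have(k2), open(d_hall_lab)}
  ∪ pre   = {have(k2), open(d_hall_lab)} ∪ {at(bay), open(d_bay_store)}
          = {at(bay), have(k2), open(d_bay_store), open(d_hall_lab)}

== RESULT ==
["at(bay)", "have(k2)", "open(d_bay_store)", "open(d_hall_lab)"]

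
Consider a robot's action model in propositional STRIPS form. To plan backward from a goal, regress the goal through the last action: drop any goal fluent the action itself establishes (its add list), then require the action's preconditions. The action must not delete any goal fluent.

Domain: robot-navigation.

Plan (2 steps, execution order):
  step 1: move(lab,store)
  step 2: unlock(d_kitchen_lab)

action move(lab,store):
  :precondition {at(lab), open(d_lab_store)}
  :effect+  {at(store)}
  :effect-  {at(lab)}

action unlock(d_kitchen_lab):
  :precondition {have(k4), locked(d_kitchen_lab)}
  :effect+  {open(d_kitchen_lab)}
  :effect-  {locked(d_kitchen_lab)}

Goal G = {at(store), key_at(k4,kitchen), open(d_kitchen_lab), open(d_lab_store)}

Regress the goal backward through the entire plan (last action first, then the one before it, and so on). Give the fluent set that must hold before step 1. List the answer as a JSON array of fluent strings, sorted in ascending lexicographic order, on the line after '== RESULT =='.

Work backward from the goal:
  through step 2 (unlock(d_kitchen_lab)): drop {open(d_kitchen_lab)}, keep {at(store), key_at(k4,kitchen), open(d_lab_store)}, require {have(k4), locked(d_kitchen_lab)}
    → {at(store), have(k4), key_at(k4,kitchen), locked(d_kitchen_lab), open(d_lab_store)}
  through step 1 (move(lab,store)): drop {at(store)}, keep {have(k4), key_at(k4,kitchen), locked(d_kitchen_lab), open(d_lab_store)}, require {at(lab), open(d_lab_store)}
    → {at(lab), have(k4), key_at(k4,kitchen), locked(d_kitchen_lab), open(d_lab_store)}

== RESULT ==
["at(lab)", "have(k4)", "key_at(k4,kitchen)", "locked(d_kitchen_lab)", "open(d_lab_store)"]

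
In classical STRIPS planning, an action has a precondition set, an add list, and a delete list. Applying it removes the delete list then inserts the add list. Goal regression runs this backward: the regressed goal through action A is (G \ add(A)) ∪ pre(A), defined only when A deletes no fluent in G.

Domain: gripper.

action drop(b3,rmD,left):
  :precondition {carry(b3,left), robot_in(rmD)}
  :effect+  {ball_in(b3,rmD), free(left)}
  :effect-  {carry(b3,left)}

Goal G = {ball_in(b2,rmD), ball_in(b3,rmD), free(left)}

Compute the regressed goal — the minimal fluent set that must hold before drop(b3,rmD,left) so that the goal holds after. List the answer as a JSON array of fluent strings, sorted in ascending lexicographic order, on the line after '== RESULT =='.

Regress:
  G ∩ del = {}  (empty — regression defined)
  G \ add = {ball_in(b2,rmD), ball_in(b3,rmD), free(left)} \ {ball_in(b3,rmD), free(left)} = {ball_in(b2,rmD)}
  ∪ pre   = {ball_in(b2,rmD)} ∪ {carry(b3,left), robot_in(rmD)}
          = {ball_in(b2,rmD), carry(b3,left), robot_in(rmD)}

== RESULT ==
["ball_in(b2,rmD)", "carry(b3,left)", "robot_in(rmD)"]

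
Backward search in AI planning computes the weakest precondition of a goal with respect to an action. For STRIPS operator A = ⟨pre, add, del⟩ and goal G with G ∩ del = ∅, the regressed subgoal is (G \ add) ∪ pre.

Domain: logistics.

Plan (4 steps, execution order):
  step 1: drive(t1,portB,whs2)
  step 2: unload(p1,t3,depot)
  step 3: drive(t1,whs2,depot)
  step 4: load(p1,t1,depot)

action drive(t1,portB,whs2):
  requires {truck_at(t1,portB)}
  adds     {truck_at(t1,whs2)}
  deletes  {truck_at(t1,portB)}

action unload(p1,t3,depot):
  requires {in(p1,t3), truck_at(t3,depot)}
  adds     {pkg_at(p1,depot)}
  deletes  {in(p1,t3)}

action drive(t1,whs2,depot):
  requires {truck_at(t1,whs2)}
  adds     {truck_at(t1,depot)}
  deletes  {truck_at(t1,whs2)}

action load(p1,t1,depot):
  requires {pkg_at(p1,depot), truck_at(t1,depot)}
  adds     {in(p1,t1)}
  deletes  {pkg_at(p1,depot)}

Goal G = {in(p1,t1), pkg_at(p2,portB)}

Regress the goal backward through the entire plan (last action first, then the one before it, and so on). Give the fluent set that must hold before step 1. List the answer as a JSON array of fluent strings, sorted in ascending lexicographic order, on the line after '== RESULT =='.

Regress step by step:
  through step 4 (load(p1,t1,depot)): drop {in(p1,t1)}, keep {pkg_at(p2,portB)}, require {pkg_at(p1,depot), truck_at(t1,depot)}
    → {pkg_at(p1,depot), pkg_at(p2,portB), truck_at(t1,depot)}
  through step 3 (drive(t1,whs2,depot)): drop {truck_at(t1,depot)}, keep {pkg_at(p1,depot), pkg_at(p2,portB)}, require {truck_at(t1,whs2)}
    → {pkg_at(p1,depot), pkg_at(p2,portB), truck_at(t1,whs2)}
  through step 2 (unload(p1,t3,depot)): drop {pkg_at(p1,depot)}, keep {pkg_at(p2,portB), truck_at(t1,whs2)}, require {in(p1,t3), truck_at(t3,depot)}
    → {in(p1,t3), pkg_at(p2,portB), truck_at(t1,whs2), truck_at(t3,depot)}
  through step 1 (drive(t1,portB,whs2)): drop {truck_at(t1,whs2)}, keep {in(p1,t3), pkg_at(p2,portB), truck_at(t3,depot)}, require {truck_at(t1,portB)}
    → {in(p1,t3), pkg_at(p2,portB), truck_at(t1,portB), truck_at(t3,depot)}

== RESULT ==
["in(p1,t3)", "pkg_at(p2,portB)", "truck_at(t1,portB)", "truck_at(t3,depot)"]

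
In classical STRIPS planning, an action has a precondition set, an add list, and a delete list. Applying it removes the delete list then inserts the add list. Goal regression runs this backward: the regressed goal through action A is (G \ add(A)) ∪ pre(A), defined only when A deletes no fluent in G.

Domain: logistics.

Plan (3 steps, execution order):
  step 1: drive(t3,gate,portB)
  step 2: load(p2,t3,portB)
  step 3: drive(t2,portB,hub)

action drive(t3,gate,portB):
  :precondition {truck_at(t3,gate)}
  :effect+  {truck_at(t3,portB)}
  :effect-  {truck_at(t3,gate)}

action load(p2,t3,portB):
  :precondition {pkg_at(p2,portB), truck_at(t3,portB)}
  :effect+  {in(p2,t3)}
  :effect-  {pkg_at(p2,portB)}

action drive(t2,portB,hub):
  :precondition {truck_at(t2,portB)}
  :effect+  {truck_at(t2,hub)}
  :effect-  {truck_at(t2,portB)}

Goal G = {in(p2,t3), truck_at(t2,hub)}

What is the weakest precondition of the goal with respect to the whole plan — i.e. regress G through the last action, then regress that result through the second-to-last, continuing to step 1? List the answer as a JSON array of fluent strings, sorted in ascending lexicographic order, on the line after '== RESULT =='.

Regress step by step:
  through step 3 (drive(t2,portB,hub)): drop {truck_at(t2,hub)}, keep {in(p2,t3)}, require {truck_at(t2,portB)}
    → {in(p2,t3), truck_at(t2,portB)}
  through step 2 (load(p2,t3,portB)): drop {in(p2,t3)}, keep {truck_at(t2,portB)}, require {pkg_at(p2,portB), truck_at(t3,portB)}
    → {pkg_at(p2,portB), truck_at(t2,portB), truck_at(t3,portB)}
  through step 1 (drive(t3,gate,portB)): drop {truck_at(t3,portB)}, keep {pkg_at(p2,portB), truck_at(t2,portB)}, require {truck_at(t3,gate)}
    → {pkg_at(p2,portB), truck_at(t2,portB), truck_at(t3,gate)}

== RESULT ==
["pkg_at(p2,portB)", "truck_at(t2,portB)", "truck_at(t3,gate)"]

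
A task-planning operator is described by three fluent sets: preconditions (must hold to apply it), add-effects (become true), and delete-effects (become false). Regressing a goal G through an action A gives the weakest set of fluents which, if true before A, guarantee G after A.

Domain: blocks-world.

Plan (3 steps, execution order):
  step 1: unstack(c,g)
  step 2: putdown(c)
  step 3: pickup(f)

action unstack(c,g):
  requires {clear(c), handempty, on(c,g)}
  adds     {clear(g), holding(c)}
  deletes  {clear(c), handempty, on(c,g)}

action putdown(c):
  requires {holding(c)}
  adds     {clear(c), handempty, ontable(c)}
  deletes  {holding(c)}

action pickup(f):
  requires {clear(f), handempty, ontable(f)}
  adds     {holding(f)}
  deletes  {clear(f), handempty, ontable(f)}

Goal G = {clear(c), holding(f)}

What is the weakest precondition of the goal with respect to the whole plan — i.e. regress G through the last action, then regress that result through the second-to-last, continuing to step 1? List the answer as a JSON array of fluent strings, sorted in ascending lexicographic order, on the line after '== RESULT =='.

Work backward from the goal:
  through step 3 (pickup(f)): drop {holding(f)}, keep {clear(c)}, require {clear(f), handempty, ontable(f)}
    → {clear(c), clear(f), handempty, ontable(f)}
  through step 2 (putdown(c)): drop {clear(c), handempty}, keep {clear(f), ontable(f)}, require {holding(c)}
    → {clear(f), holding(c), ontable(f)}
  through step 1 (unstack(c,g)): drop {holding(c)}, keep {clear(f), ontable(f)}, require {clear(c), handempty, on(c,g)}
    → {clear(c), clear(f), handempty, on(c,g), ontable(f)}

== RESULT ==
["clear(c)", "clear(f)", "handempty", "on(c,g)", "ontable(f)"]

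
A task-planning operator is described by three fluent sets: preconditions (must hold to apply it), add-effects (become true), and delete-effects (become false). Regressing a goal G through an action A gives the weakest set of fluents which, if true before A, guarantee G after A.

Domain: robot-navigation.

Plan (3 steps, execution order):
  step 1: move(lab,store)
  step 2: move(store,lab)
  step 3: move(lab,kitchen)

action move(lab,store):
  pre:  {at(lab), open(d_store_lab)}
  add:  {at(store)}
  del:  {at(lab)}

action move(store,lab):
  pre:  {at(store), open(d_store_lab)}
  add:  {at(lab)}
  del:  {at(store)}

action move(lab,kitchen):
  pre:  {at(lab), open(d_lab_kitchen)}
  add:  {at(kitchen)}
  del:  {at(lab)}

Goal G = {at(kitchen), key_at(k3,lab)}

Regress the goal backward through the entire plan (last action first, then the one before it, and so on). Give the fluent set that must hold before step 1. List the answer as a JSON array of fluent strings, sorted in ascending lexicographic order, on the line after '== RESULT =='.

Work backward from the goal:
  through step 3 (move(lab,kitchen)): drop {at(kitchen)}, keep {key_at(k3,lab)}, require {at(lab), open(d_lab_kitchen)}
    → {at(lab), key_at(k3,lab), open(d_lab_kitchen)}
  through step 2 (move(store,lab)): drop {at(lab)}, keep {key_at(k3,lab), open(d_lab_kitchen)}, require {at(store), open(d_store_lab)}
    → {at(store), key_at(k3,lab), open(d_lab_kitchen), open(d_store_lab)}
  through step 1 (move(lab,store)): drop {at(store)}, keep {key_at(k3,lab), open(d_lab_kitchen), open(d_store_lab)}, require {at(lab), open(d_store_lab)}
    → {at(lab), key_at(k3,lab), open(d_lab_kitchen), open(d_store_lab)}

== RESULT ==
["at(lab)", "key_at(k3,lab)", "open(d_lab_kitchen)", "open(d_store_lab)"]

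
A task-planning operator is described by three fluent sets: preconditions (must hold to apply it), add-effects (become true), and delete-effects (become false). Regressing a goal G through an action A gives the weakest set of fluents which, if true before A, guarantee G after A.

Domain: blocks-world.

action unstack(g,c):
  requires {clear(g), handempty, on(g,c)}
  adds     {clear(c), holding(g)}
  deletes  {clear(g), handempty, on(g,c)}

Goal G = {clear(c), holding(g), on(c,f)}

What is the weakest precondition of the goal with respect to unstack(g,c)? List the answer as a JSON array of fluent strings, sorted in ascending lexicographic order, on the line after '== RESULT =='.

Regress:
  G ∩ del = {}  (empty — regression defined)
  G \ add = {clear(c), holding(g), on(c,f)} \ {clear(c), holding(g)} = {on(c,f)}
  ∪ pre   = {on(c,f)} ∪ {clear(g), handempty, on(g,c)}
          = {clear(g), handempty, on(c,f), on(g,c)}

== RESULT ==
["clear(g)", "handempty", "on(c,f)", "on(g,c)"]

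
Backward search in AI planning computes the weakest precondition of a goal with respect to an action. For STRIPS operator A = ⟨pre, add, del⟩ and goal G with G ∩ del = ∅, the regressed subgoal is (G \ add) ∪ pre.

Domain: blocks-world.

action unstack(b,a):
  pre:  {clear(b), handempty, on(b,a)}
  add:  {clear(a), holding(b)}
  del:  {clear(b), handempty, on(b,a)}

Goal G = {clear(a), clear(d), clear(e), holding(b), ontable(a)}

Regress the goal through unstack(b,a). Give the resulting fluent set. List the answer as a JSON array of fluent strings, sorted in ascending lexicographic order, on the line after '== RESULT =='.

Compute (G \ add) ∪ pre:
  G ∩ del = {}  (empty — regression defined)
  G \ add = {clear(a), clear(d), clear(e), holding(b), ontable(a)} \ {clear(a), holding(b)} = {clear(d), clear(e), ontable(a)}
  ∪ pre   = {clear(d), clear(e), ontable(a)} ∪ {clear(b), handempty, on(b,a)}
          = {clear(b), clear(d), clear(e), handempty, on(b,a), ontable(a)}

== RESULT ==
["clear(b)", "clear(d)", "clear(e)", "handempty", "on(b,a)", "ontable(a)"]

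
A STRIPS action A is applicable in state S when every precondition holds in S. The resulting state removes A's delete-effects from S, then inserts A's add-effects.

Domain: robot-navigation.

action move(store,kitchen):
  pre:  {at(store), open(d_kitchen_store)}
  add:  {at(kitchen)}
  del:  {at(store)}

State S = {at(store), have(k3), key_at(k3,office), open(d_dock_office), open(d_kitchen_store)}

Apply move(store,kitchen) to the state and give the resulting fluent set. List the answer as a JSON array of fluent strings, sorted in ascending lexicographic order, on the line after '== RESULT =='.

Progress:
  pre ⊆ S: {at(store), open(d_kitchen_store)} ⊆ S  — applicable
  S \ del = {have(k3), key_at(k3,office), open(d_dock_office), open(d_kitchen_store)}
  ∪ add   = {at(kitchen), have(k3), key_at(k3,office), open(d_dock_office), open(d_kitchen_store)}

== RESULT ==
["at(kitchen)", "have(k3)", "key_at(k3,office)", "open(d_dock_office)", "open(d_kitchen_store)"]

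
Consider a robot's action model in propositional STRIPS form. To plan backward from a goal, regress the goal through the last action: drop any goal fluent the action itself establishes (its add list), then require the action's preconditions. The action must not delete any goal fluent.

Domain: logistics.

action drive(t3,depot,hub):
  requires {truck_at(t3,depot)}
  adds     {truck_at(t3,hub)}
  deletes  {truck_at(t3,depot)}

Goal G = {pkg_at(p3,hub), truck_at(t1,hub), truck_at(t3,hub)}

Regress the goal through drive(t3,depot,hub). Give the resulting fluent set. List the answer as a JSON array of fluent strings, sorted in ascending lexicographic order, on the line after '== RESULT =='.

Compute (G \ add) ∪ pre:
  G ∩ del = {}  (empty — regression defined)
  G \ add = {pkg_at(p3,hub), truck_at(t1,hub), truck_at(t3,hub)} \ {truck_at(t3,hub)} = {pkg_at(p3,hub), truck_at(t1,hub)}
  ∪ pre   = {pkg_at(p3,hub), truck_at(t1,hub)} ∪ {truck_at(t3,depot)}
          = {pkg_at(p3,hub), truck_at(t1,hub), truck_at(t3,depot)}

== RESULT ==
["pkg_at(p3,hub)", "truck_at(t1,hub)", "truck_at(t3,depot)"]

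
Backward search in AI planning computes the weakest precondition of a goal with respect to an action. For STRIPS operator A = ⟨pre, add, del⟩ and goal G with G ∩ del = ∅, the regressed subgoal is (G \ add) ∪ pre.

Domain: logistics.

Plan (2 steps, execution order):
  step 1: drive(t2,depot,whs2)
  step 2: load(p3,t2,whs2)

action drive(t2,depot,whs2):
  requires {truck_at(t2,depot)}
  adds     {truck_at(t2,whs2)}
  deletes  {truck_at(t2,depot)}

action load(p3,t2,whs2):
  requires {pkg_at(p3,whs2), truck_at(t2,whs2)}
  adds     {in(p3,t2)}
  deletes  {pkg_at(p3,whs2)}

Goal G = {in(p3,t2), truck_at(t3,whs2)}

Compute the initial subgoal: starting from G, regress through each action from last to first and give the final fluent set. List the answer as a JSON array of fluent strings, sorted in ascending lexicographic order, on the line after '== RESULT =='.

Regress step by step:
  through step 2 (load(p3,t2,whs2)): drop {in(p3,t2)}, keep {truck_at(t3,whs2)}, require {pkg_at(p3,whs2), truck_at(t2,whs2)}
    → {pkg_at(p3,whs2), truck_at(t2,whs2), truck_at(t3,whs2)}
  through step 1 (drive(t2,depot,whs2)): drop {truck_at(t2,whs2)}, keep {pkg_at(p3,whs2), truck_at(t3,whs2)}, require {truck_at(t2,depot)}
    → {pkg_at(p3,whs2), truck_at(t2,depot), truck_at(t3,whs2)}

== RESULT ==
["pkg_at(p3,whs2)", "truck_at(t2,depot)", "truck_at(t3,whs2)"]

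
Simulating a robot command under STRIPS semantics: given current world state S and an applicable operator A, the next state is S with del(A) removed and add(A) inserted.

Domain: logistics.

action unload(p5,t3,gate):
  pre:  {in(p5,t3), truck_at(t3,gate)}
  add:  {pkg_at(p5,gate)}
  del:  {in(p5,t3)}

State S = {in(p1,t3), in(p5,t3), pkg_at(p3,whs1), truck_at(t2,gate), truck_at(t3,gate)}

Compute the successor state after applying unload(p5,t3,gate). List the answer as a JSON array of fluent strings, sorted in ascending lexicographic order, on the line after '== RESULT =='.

Compute (S \ del) ∪ add:
  pre ⊆ S: {in(p5,t3), truck_at(t3,gate)} ⊆ S  — applicable
  S \ del = {in(p1,t3), pkg_at(p3,whs1), truck_at(t2,gate), truck_at(t3,gate)}
  ∪ add   = {in(p1,t3), pkg_at(p3,whs1), pkg_at(p5,gate), truck_at(t2,gate), truck_at(t3,gate)}

== RESULT ==
["in(p1,t3)", "pkg_at(p3,whs1)", "pkg_at(p5,gate)", "truck_at(t2,gate)", "truck_at(t3,gate)"]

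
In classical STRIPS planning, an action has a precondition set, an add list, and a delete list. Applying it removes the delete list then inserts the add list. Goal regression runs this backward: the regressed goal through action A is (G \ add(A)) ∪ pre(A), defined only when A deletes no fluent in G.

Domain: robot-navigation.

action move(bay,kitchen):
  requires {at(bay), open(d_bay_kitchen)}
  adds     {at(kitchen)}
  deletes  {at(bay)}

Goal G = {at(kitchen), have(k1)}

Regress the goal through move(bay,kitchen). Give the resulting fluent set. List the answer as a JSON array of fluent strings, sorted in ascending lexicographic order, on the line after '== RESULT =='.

Regress:
  G ∩ del = {}  (empty — regression defined)
  G \ add = {at(kitchen), have(k1)} \ {at(kitchen)} = {have(k1)}
  ∪ pre   = {have(k1)} ∪ {at(bay), open(d_bay_kitchen)}
          = {at(bay), have(k1), open(d_bay_kitchen)}

== RESULT ==
["at(bay)", "have(k1)", "open(d_bay_kitchen)"]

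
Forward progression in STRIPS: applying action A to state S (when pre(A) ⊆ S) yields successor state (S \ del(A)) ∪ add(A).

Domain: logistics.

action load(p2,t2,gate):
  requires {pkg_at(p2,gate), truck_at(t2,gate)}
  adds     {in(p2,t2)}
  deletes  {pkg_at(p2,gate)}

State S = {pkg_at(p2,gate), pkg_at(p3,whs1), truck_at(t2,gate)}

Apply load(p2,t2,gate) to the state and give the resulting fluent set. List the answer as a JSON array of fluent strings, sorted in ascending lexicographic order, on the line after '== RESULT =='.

Compute (S \ del) ∪ add:
  pre ⊆ S: {pkg_at(p2,gate), truck_at(t2,gate)} ⊆ S  — applicable
  S \ del = {pkg_at(p3,whs1), truck_at(t2,gate)}
  ∪ add   = {in(p2,t2), pkg_at(p3,whs1), truck_at(t2,gate)}

== RESULT ==
["in(p2,t2)", "pkg_at(p3,whs1)", "truck_at(t2,gate)"]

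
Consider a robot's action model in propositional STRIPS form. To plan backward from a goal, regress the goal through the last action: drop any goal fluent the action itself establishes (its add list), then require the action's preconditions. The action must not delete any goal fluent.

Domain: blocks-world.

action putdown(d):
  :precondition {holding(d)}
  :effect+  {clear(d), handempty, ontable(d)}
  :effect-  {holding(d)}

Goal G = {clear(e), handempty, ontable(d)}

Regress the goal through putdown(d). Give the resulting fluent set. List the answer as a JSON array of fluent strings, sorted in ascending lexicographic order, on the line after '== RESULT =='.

Compute (G \ add) ∪ pre:
  G ∩ del = {}  (empty — regression defined)
  G \ add = {clear(e), handempty, ontable(d)} \ {clear(d), handempty, ontable(d)} = {clear(e)}
  ∪ pre   = {clear(e)} ∪ {holding(d)}
          = {clear(e), holding(d)}

== RESULT ==
["clear(e)", "holding(d)"]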